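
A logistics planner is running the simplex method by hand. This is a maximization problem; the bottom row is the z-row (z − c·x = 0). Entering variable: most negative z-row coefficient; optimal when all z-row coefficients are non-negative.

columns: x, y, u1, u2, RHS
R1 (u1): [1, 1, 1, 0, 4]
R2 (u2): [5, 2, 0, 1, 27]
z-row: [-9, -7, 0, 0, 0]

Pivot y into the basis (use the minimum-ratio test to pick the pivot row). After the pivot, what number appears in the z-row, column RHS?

28

Ratio test on column y — row 1: 4/1 = 4; row 2: 27/2 = 27/2. Minimum is 4 at row 1 (u1 leaves); pivot element 1.
Divide row 1 by 1; eliminate column y from the other rows.
z-row update in column RHS: 0 − (-7)·4 = 28.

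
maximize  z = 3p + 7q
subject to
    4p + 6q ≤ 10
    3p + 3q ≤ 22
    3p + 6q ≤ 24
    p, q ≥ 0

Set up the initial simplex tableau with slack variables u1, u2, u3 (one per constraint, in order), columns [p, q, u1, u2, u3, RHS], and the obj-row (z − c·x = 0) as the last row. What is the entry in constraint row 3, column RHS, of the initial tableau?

The RHS of constraint 3 is b_3 = 24.

24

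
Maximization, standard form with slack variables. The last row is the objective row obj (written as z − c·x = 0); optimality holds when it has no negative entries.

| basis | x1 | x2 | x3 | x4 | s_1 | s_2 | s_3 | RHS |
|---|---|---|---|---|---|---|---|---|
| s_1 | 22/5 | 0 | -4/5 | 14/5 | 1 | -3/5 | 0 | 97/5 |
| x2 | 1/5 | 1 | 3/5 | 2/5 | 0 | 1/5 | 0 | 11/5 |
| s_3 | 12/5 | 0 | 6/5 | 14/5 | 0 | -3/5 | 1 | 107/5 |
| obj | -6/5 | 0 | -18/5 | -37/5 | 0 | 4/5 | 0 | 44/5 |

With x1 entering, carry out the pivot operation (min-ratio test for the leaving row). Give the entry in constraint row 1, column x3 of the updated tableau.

-2/11

Ratio test on column x1 — row 1: (97/5)/(22/5) = 97/22; row 2: (11/5)/(1/5) = 11; row 3: (107/5)/(12/5) = 107/12. Minimum is 97/22 at row 1 (s_1 leaves); pivot element 22/5.
Divide row 1 by 22/5; eliminate column x1 from the other rows.
In the new row 1, the x3 entry is the old entry divided by the pivot: (-4/5)/(22/5) = -2/11.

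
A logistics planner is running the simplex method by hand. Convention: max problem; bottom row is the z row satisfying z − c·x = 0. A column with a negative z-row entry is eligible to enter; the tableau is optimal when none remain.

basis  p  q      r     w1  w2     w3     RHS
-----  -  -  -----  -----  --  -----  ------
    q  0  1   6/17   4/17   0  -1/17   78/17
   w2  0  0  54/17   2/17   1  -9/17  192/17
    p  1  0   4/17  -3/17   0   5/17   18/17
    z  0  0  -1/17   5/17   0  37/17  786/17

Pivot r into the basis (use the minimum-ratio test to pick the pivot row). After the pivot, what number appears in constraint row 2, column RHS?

32/9

Ratio test on column r — row 1: (78/17)/(6/17) = 13; row 2: (192/17)/(54/17) = 32/9; row 3: (18/17)/(4/17) = 9/2. Minimum is 32/9 at row 2 (w2 leaves); pivot element 54/17.
Divide row 2 by 54/17; eliminate column r from the other rows.
In the new row 2, the RHS entry is the old entry divided by the pivot: (192/17)/(54/17) = 32/9.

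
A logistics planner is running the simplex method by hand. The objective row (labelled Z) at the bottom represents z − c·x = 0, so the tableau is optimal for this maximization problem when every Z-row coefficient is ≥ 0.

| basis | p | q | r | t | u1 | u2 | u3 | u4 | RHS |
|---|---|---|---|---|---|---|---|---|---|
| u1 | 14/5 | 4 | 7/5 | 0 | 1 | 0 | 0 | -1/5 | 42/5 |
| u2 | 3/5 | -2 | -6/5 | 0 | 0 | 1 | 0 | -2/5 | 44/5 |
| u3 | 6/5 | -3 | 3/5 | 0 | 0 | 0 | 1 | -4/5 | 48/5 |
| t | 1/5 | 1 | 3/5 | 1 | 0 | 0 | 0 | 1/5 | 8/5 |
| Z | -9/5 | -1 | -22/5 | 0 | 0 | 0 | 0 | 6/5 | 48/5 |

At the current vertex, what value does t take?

t is basic (row 4); its value is the RHS of that row, 8/5.

8/5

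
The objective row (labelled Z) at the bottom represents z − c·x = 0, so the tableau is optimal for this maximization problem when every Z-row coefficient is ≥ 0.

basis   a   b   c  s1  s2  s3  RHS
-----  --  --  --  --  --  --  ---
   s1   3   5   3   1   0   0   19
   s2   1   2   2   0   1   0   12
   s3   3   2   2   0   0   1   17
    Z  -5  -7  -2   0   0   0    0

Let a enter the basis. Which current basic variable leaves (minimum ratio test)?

s3

Column a entries and ratios — s1: 19/3 = 19/3; s2: 12/1 = 12; s3: 17/3 = 17/3.
Smallest ratio is 17/3 in the row of s3, so s3 leaves.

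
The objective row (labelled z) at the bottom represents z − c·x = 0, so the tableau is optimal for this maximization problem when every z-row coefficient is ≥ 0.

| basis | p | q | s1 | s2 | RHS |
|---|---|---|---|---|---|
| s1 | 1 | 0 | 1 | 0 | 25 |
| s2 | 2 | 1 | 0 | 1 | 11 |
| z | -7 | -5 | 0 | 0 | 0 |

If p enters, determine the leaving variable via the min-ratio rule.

Column p entries and ratios — s1: 25/1 = 25; s2: 11/2 = 11/2.
Smallest ratio is 11/2 in the row of s2, so s2 leaves.

s2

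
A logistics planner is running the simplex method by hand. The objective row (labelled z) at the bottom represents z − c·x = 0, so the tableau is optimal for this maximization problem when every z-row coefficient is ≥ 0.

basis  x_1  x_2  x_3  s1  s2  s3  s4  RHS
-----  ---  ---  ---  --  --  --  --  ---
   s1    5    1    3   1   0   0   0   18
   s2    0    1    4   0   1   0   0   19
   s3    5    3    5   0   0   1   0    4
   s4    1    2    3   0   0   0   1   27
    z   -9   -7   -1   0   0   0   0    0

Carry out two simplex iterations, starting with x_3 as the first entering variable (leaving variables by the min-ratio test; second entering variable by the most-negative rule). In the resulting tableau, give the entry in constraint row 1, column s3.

-1

Ratio test on column x_3 — row 1: 18/3 = 6; row 2: 19/4 = 19/4; row 3: 4/5 = 4/5; row 4: 27/3 = 9. Minimum is 4/5 at row 3 (s3 leaves); pivot element 5.
Divide row 3 by 5; eliminate column x_3 from the other rows.
Second iteration: most negative z-row entry is -8 in column x_1, so x_1 enters.
Ratio test on column x_1 — row 1: (78/5)/2 = 39/5; row 2: entry -4 ≤ 0; row 3: (4/5)/1 = 4/5; row 4: entry -2 ≤ 0. Minimum is 4/5 at row 3 (x_3 leaves); pivot element 1.
Divide row 3 by 1; eliminate column x_1 from the other rows.
After both pivots, the entry at constraint row 1, column s3 is -1.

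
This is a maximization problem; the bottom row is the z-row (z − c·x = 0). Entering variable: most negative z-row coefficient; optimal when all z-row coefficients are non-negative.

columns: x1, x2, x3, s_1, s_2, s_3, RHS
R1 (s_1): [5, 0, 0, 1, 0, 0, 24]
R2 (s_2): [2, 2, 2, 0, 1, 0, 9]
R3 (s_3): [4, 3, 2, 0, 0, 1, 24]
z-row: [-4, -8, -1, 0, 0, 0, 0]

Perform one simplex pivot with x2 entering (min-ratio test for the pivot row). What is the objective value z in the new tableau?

Ratio test on column x2 — row 1: entry 0 ≤ 0; row 2: 9/2 = 9/2; row 3: 24/3 = 8. Minimum is 9/2 at row 2 (s_2 leaves); pivot element 2.
Pivot on row 2; the z-row RHS becomes 0 − (-8)·(9/2) = 36.

36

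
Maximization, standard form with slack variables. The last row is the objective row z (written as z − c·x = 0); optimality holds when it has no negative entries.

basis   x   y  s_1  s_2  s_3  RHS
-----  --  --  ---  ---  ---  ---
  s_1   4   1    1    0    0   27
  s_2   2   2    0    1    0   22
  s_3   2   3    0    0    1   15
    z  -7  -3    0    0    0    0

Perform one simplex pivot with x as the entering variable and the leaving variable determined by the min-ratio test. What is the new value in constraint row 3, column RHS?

3/2

Ratio test on column x — row 1: 27/4 = 27/4; row 2: 22/2 = 11; row 3: 15/2 = 15/2. Minimum is 27/4 at row 1 (s_1 leaves); pivot element 4.
Divide row 1 by 4; eliminate column x from the other rows.
Row 3 update in column RHS: 15 − 2·(27/4) = 3/2.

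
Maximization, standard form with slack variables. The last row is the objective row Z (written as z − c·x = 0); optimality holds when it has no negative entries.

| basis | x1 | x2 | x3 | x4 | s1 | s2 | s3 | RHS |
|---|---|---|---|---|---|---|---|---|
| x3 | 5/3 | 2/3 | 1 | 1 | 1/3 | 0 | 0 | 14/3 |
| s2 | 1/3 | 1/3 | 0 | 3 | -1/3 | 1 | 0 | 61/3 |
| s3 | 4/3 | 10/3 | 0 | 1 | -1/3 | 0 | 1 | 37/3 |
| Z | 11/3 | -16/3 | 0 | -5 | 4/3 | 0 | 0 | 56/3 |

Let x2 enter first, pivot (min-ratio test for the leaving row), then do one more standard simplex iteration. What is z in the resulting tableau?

Ratio test on column x2 — row 1: (14/3)/(2/3) = 7; row 2: (61/3)/(1/3) = 61; row 3: (37/3)/(10/3) = 37/10. Minimum is 37/10 at row 3 (s3 leaves); pivot element 10/3.
Pivot on row 3; the Z-row RHS becomes 56/3 − (-16/3)·(37/10) = 192/5.
Next entering variable (most negative Z-row entry -17/5): x4.
Ratio test on column x4 — row 1: (11/5)/(4/5) = 11/4; row 2: (191/10)/(29/10) = 191/29; row 3: (37/10)/(3/10) = 37/3. Minimum is 11/4 at row 1 (x3 leaves); pivot element 4/5.
After the second pivot the Z-row RHS is 192/5 − (-17/5)·(11/4) = 191/4.

191/4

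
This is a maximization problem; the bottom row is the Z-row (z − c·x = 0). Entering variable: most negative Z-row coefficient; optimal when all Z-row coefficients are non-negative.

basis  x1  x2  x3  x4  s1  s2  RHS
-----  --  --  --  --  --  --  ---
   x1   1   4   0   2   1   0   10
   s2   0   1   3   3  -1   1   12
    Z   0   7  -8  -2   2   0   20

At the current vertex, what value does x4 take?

x4 is not in the basis, so in the current basic feasible solution x4 = 0.

0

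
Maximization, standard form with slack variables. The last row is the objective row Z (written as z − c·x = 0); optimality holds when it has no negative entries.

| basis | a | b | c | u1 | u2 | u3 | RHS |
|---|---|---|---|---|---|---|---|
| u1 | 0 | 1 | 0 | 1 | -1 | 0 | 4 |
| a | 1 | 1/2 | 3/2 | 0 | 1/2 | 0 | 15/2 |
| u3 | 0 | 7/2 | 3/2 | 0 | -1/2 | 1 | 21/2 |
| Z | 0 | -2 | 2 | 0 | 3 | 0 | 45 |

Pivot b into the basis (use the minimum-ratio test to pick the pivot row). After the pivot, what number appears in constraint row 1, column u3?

Ratio test on column b — row 1: 4/1 = 4; row 2: (15/2)/(1/2) = 15; row 3: (21/2)/(7/2) = 3. Minimum is 3 at row 3 (u3 leaves); pivot element 7/2.
Divide row 3 by 7/2; eliminate column b from the other rows.
Row 1 update in column u3: 0 − 1·(2/7) = -2/7.

-2/7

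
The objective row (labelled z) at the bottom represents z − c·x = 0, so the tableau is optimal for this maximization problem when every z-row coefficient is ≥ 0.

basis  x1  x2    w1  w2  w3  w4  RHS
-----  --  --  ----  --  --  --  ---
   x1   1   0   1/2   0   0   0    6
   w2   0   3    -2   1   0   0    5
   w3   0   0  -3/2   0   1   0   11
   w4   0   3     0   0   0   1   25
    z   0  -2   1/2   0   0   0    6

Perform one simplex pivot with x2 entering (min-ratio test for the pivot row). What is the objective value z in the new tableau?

28/3

Ratio test on column x2 — row 1: entry 0 ≤ 0; row 2: 5/3 = 5/3; row 3: entry 0 ≤ 0; row 4: 25/3 = 25/3. Minimum is 5/3 at row 2 (w2 leaves); pivot element 3.
Pivot on row 2; the z-row RHS becomes 6 − (-2)·(5/3) = 28/3.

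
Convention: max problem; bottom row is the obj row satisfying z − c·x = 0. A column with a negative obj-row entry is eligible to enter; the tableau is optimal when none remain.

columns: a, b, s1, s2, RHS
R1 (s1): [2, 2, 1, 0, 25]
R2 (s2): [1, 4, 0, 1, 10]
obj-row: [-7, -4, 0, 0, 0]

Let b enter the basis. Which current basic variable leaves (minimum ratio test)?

s2

Column b entries and ratios — s1: 25/2 = 25/2; s2: 10/4 = 5/2.
Smallest ratio is 5/2 in the row of s2, so s2 leaves.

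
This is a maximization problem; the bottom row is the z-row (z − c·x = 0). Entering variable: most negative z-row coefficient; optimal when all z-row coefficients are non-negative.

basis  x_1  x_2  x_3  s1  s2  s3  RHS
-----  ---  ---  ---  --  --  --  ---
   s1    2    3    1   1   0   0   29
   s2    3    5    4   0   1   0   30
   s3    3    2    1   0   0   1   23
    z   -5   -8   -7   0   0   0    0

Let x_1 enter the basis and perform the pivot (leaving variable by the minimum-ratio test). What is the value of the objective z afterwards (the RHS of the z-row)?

115/3

Ratio test on column x_1 — row 1: 29/2 = 29/2; row 2: 30/3 = 10; row 3: 23/3 = 23/3. Minimum is 23/3 at row 3 (s3 leaves); pivot element 3.
Pivot on row 3; the z-row RHS becomes 0 − (-5)·(23/3) = 115/3.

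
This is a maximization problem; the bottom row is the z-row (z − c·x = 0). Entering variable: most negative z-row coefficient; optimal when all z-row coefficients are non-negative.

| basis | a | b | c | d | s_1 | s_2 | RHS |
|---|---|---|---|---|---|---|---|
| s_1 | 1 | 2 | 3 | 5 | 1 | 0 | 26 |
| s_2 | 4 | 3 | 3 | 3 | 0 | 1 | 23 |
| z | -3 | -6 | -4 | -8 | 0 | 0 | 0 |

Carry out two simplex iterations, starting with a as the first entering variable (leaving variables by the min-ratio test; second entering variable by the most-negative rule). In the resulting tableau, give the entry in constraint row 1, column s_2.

Ratio test on column a — row 1: 26/1 = 26; row 2: 23/4 = 23/4. Minimum is 23/4 at row 2 (s_2 leaves); pivot element 4.
Divide row 2 by 4; eliminate column a from the other rows.
Second iteration: most negative z-row entry is -23/4 in column d, so d enters.
Ratio test on column d — row 1: (81/4)/(17/4) = 81/17; row 2: (23/4)/(3/4) = 23/3. Minimum is 81/17 at row 1 (s_1 leaves); pivot element 17/4.
Divide row 1 by 17/4; eliminate column d from the other rows.
After both pivots, the entry at constraint row 1, column s_2 is -1/17.

-1/17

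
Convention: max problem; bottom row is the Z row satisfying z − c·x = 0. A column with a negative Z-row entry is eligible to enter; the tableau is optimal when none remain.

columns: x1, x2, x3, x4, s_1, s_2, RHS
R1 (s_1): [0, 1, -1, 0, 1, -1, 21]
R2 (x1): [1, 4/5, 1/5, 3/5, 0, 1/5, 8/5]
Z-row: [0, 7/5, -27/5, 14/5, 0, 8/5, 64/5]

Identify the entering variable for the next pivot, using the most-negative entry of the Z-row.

Negative Z-row entries: x3: -27/5.
The most negative is -27/5 in column x3, so x3 enters.

x3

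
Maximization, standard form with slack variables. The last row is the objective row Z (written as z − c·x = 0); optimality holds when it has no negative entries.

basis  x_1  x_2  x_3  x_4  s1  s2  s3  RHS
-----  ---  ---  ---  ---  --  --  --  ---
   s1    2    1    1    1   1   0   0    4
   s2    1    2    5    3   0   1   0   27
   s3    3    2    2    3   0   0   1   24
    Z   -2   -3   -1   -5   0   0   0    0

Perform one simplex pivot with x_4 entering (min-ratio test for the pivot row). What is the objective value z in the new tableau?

Ratio test on column x_4 — row 1: 4/1 = 4; row 2: 27/3 = 9; row 3: 24/3 = 8. Minimum is 4 at row 1 (s1 leaves); pivot element 1.
Pivot on row 1; the Z-row RHS becomes 0 − (-5)·4 = 20.

20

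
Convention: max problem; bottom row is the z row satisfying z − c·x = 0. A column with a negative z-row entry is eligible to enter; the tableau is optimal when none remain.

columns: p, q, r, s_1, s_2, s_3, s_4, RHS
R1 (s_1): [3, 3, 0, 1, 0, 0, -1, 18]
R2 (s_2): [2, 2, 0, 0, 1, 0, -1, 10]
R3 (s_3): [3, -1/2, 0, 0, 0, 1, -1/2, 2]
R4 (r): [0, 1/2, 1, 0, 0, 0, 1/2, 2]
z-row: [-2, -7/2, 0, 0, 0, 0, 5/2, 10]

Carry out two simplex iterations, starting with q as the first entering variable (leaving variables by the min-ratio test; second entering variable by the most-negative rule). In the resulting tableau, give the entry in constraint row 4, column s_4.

Ratio test on column q — row 1: 18/3 = 6; row 2: 10/2 = 5; row 3: entry -1/2 ≤ 0; row 4: 2/(1/2) = 4. Minimum is 4 at row 4 (r leaves); pivot element 1/2.
Divide row 4 by 1/2; eliminate column q from the other rows.
Second iteration: most negative z-row entry is -2 in column p, so p enters.
Ratio test on column p — row 1: 6/3 = 2; row 2: 2/2 = 1; row 3: 4/3 = 4/3; row 4: entry 0 ≤ 0. Minimum is 1 at row 2 (s_2 leaves); pivot element 2.
Divide row 2 by 2; eliminate column p from the other rows.
After both pivots, the entry at constraint row 4, column s_4 is 1.

1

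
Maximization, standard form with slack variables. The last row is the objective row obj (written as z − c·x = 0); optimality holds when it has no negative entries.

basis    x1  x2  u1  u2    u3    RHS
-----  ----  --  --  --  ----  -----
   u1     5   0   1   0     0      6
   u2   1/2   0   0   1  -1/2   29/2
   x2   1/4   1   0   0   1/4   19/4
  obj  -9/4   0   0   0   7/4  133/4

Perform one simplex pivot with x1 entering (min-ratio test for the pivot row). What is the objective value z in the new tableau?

719/20

Ratio test on column x1 — row 1: 6/5 = 6/5; row 2: (29/2)/(1/2) = 29; row 3: (19/4)/(1/4) = 19. Minimum is 6/5 at row 1 (u1 leaves); pivot element 5.
Pivot on row 1; the obj-row RHS becomes 133/4 − (-9/4)·(6/5) = 719/20.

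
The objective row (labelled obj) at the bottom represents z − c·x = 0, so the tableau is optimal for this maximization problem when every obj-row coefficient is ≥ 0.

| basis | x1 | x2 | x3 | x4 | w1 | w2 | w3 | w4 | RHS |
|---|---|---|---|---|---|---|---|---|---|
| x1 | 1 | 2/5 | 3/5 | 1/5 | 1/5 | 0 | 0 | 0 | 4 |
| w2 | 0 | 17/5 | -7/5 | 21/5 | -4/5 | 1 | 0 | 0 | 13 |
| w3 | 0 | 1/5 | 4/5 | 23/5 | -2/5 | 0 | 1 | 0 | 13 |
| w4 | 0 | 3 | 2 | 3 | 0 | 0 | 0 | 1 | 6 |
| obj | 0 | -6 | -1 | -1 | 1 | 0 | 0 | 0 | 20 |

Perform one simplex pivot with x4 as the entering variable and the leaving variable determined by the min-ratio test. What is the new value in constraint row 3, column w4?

-23/15

Ratio test on column x4 — row 1: 4/(1/5) = 20; row 2: 13/(21/5) = 65/21; row 3: 13/(23/5) = 65/23; row 4: 6/3 = 2. Minimum is 2 at row 4 (w4 leaves); pivot element 3.
Divide row 4 by 3; eliminate column x4 from the other rows.
Row 3 update in column w4: 0 − (23/5)·(1/3) = -23/15.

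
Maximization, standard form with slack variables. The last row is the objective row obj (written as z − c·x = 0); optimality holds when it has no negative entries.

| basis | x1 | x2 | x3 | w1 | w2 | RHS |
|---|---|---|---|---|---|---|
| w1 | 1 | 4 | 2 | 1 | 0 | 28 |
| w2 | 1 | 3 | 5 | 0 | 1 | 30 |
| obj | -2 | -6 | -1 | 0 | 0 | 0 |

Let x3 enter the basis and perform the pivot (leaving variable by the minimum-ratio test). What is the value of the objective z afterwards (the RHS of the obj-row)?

Ratio test on column x3 — row 1: 28/2 = 14; row 2: 30/5 = 6. Minimum is 6 at row 2 (w2 leaves); pivot element 5.
Pivot on row 2; the obj-row RHS becomes 0 − (-1)·6 = 6.

6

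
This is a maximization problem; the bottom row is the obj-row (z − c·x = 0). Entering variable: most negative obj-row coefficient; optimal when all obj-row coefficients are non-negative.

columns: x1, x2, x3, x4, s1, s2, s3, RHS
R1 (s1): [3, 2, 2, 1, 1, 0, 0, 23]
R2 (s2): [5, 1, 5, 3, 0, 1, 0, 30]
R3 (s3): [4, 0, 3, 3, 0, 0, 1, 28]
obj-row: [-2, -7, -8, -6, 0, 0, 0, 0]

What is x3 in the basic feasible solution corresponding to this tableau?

0

x3 is not in the basis, so in the current basic feasible solution x3 = 0.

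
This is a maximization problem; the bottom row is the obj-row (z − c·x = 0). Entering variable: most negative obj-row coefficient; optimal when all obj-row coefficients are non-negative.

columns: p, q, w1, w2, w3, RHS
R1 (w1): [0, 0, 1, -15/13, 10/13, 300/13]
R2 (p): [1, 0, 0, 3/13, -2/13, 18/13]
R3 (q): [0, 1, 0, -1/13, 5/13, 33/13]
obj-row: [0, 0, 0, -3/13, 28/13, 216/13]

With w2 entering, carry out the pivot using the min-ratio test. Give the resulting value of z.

18

Ratio test on column w2 — row 1: entry -15/13 ≤ 0; row 2: (18/13)/(3/13) = 6; row 3: entry -1/13 ≤ 0. Minimum is 6 at row 2 (p leaves); pivot element 3/13.
Pivot on row 2; the obj-row RHS becomes 216/13 − (-3/13)·6 = 18.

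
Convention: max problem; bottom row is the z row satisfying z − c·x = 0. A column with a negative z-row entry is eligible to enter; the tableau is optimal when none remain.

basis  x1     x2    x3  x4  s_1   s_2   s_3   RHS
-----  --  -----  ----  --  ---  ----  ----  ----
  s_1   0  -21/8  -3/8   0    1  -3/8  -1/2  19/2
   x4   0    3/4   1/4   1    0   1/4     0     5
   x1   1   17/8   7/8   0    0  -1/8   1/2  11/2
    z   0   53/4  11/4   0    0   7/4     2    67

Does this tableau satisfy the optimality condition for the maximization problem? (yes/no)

yes

Every z-row coefficient is ≥ 0, so the tableau is optimal.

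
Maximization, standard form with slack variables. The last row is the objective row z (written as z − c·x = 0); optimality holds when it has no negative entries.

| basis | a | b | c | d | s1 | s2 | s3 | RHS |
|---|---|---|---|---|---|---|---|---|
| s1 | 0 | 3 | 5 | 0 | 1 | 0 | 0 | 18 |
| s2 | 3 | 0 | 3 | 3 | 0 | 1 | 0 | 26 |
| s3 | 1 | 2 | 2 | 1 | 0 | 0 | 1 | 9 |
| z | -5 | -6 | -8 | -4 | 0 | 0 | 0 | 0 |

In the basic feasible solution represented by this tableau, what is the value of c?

0

c is not in the basis, so in the current basic feasible solution c = 0.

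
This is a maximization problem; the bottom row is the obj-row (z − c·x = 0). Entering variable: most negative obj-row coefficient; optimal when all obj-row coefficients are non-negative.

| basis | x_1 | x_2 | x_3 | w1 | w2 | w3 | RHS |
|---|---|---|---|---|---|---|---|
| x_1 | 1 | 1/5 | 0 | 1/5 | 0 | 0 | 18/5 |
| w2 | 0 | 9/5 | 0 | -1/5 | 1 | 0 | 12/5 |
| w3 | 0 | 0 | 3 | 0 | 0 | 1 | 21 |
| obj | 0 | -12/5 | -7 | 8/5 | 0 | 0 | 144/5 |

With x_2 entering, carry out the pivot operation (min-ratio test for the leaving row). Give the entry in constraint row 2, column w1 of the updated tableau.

Ratio test on column x_2 — row 1: (18/5)/(1/5) = 18; row 2: (12/5)/(9/5) = 4/3; row 3: entry 0 ≤ 0. Minimum is 4/3 at row 2 (w2 leaves); pivot element 9/5.
Divide row 2 by 9/5; eliminate column x_2 from the other rows.
In the new row 2, the w1 entry is the old entry divided by the pivot: (-1/5)/(9/5) = -1/9.

-1/9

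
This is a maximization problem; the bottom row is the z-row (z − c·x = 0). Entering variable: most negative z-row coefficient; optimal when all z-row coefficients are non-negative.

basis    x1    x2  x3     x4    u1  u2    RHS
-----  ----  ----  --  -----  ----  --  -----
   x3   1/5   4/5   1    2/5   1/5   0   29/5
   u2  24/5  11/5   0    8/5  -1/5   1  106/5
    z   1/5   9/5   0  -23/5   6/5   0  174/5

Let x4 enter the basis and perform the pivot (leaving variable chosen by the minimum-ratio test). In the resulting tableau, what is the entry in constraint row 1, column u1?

1/4

Ratio test on column x4 — row 1: (29/5)/(2/5) = 29/2; row 2: (106/5)/(8/5) = 53/4. Minimum is 53/4 at row 2 (u2 leaves); pivot element 8/5.
Divide row 2 by 8/5; eliminate column x4 from the other rows.
Row 1 update in column u1: 1/5 − (2/5)·(-1/8) = 1/4.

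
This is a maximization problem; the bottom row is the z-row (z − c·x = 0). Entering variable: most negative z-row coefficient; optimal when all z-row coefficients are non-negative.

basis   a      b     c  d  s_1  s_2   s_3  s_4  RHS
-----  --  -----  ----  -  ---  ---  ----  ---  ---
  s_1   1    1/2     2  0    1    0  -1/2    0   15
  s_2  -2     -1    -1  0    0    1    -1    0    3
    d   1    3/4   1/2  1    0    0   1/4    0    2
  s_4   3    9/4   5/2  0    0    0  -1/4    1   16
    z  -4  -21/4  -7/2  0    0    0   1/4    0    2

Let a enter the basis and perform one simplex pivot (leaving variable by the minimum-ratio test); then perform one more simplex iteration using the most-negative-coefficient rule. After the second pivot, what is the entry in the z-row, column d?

Ratio test on column a — row 1: 15/1 = 15; row 2: entry -2 ≤ 0; row 3: 2/1 = 2; row 4: 16/3 = 16/3. Minimum is 2 at row 3 (d leaves); pivot element 1.
Divide row 3 by 1; eliminate column a from the other rows.
Second iteration: most negative z-row entry is -9/4 in column b, so b enters.
Ratio test on column b — row 1: entry -1/4 ≤ 0; row 2: 7/(1/2) = 14; row 3: 2/(3/4) = 8/3; row 4: entry 0 ≤ 0. Minimum is 8/3 at row 3 (a leaves); pivot element 3/4.
Divide row 3 by 3/4; eliminate column b from the other rows.
After both pivots, the entry at the z-row, column d is 7.

7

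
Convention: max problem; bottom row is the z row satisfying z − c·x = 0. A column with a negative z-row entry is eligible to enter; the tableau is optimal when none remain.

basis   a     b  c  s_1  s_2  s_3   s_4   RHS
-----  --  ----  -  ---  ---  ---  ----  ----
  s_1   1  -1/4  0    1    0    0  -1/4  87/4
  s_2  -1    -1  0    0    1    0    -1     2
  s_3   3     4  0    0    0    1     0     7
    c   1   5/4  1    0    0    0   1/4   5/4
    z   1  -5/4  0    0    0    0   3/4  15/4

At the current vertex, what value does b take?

b is not in the basis, so in the current basic feasible solution b = 0.

0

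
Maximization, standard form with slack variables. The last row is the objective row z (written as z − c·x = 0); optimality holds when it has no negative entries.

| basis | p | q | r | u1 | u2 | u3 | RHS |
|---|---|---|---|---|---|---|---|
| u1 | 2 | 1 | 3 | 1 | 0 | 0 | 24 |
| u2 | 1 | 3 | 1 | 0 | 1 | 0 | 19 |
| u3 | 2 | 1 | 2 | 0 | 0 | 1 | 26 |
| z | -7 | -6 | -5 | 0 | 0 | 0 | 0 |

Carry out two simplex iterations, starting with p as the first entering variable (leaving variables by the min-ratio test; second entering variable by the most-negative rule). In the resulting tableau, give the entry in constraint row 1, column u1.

3/5

Ratio test on column p — row 1: 24/2 = 12; row 2: 19/1 = 19; row 3: 26/2 = 13. Minimum is 12 at row 1 (u1 leaves); pivot element 2.
Divide row 1 by 2; eliminate column p from the other rows.
Second iteration: most negative z-row entry is -5/2 in column q, so q enters.
Ratio test on column q — row 1: 12/(1/2) = 24; row 2: 7/(5/2) = 14/5; row 3: entry 0 ≤ 0. Minimum is 14/5 at row 2 (u2 leaves); pivot element 5/2.
Divide row 2 by 5/2; eliminate column q from the other rows.
After both pivots, the entry at constraint row 1, column u1 is 3/5.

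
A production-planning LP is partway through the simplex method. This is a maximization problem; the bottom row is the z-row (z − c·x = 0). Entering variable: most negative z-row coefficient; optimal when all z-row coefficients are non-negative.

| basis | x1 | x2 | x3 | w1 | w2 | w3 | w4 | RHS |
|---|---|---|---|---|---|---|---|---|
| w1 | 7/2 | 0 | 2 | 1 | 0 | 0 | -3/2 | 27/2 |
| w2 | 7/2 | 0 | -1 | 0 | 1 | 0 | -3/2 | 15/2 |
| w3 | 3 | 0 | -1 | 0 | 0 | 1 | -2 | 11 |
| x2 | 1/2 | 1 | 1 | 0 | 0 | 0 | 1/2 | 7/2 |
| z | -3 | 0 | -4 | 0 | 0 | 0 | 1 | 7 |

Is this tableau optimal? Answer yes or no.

no

The z-row has a negative entry -4 in column x3, so it is not optimal.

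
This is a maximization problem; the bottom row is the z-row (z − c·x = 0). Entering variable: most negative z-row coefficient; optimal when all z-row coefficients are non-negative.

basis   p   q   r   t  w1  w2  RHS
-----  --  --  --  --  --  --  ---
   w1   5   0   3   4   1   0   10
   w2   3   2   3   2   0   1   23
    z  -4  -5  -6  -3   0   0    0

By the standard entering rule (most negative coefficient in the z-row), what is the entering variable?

Negative z-row entries: p: -4, q: -5, r: -6, t: -3.
The most negative is -6 in column r, so r enters.

r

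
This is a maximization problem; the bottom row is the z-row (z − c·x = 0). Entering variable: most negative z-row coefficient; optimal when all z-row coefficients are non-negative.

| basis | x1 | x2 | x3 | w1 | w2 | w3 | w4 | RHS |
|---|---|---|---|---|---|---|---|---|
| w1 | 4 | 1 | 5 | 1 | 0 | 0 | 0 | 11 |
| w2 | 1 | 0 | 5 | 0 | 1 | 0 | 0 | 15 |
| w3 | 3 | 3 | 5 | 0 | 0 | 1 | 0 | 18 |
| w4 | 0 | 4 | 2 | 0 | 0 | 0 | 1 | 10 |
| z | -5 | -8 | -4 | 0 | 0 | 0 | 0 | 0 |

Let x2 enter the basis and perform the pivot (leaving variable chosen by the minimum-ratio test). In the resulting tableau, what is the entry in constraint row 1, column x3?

Ratio test on column x2 — row 1: 11/1 = 11; row 2: entry 0 ≤ 0; row 3: 18/3 = 6; row 4: 10/4 = 5/2. Minimum is 5/2 at row 4 (w4 leaves); pivot element 4.
Divide row 4 by 4; eliminate column x2 from the other rows.
Row 1 update in column x3: 5 − 1·(1/2) = 9/2.

9/2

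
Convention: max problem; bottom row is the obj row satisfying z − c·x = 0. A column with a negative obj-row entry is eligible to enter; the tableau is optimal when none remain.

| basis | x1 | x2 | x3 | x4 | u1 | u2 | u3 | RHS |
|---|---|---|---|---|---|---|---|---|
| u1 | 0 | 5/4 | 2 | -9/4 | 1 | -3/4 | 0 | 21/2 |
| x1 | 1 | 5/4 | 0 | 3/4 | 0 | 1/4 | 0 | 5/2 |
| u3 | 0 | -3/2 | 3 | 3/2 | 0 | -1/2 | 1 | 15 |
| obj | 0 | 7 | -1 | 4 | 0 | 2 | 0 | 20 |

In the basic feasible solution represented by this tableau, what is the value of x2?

x2 is not in the basis, so in the current basic feasible solution x2 = 0.

0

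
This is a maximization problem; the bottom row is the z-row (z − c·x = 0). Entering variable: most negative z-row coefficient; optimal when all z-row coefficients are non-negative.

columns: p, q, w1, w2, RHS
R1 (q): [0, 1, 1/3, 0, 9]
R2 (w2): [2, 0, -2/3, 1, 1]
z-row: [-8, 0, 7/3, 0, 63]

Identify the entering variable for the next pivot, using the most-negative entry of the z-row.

Negative z-row entries: p: -8.
The most negative is -8 in column p, so p enters.

p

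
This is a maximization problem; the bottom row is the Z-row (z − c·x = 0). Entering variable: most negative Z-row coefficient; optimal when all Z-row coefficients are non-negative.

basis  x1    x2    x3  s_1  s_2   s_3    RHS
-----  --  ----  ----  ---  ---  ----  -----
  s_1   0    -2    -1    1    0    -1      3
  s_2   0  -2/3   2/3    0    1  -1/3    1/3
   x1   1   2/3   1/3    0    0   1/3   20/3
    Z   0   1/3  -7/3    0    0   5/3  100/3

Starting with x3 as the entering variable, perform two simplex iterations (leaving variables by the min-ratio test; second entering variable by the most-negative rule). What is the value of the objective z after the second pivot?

Ratio test on column x3 — row 1: entry -1 ≤ 0; row 2: (1/3)/(2/3) = 1/2; row 3: (20/3)/(1/3) = 20. Minimum is 1/2 at row 2 (s_2 leaves); pivot element 2/3.
Pivot on row 2; the Z-row RHS becomes 100/3 − (-7/3)·(1/2) = 69/2.
Next entering variable (most negative Z-row entry -2): x2.
Ratio test on column x2 — row 1: entry -3 ≤ 0; row 2: entry -1 ≤ 0; row 3: (13/2)/1 = 13/2. Minimum is 13/2 at row 3 (x1 leaves); pivot element 1.
After the second pivot the Z-row RHS is 69/2 − (-2)·(13/2) = 95/2.

95/2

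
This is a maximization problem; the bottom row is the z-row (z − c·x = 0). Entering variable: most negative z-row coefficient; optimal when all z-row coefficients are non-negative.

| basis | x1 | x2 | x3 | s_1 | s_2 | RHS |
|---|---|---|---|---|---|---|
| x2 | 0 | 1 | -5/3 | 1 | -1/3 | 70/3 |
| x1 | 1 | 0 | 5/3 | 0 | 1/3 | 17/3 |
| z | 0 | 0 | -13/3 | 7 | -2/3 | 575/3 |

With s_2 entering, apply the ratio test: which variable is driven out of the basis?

Column s_2 entries and ratios — x2: -1/3 ≤ 0, skip; x1: (17/3)/(1/3) = 17.
Smallest ratio is 17 in the row of x1, so x1 leaves.

x1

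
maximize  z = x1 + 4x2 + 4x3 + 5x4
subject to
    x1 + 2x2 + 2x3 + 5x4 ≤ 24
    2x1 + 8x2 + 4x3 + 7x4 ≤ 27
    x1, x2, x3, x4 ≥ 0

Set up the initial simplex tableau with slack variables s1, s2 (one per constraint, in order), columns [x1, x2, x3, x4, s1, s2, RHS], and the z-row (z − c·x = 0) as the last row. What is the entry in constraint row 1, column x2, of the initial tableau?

2

Constraint 1 has coefficient 2 on x2.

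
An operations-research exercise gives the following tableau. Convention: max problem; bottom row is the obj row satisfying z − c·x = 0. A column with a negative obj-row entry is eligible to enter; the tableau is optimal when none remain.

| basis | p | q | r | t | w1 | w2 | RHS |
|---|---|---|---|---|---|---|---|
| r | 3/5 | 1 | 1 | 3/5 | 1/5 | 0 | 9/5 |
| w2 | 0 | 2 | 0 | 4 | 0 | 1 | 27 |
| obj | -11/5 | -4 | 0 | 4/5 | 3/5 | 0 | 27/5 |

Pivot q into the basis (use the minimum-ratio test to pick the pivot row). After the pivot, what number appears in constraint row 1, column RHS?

9/5

Ratio test on column q — row 1: (9/5)/1 = 9/5; row 2: 27/2 = 27/2. Minimum is 9/5 at row 1 (r leaves); pivot element 1.
Divide row 1 by 1; eliminate column q from the other rows.
In the new row 1, the RHS entry is the old entry divided by the pivot: (9/5)/1 = 9/5.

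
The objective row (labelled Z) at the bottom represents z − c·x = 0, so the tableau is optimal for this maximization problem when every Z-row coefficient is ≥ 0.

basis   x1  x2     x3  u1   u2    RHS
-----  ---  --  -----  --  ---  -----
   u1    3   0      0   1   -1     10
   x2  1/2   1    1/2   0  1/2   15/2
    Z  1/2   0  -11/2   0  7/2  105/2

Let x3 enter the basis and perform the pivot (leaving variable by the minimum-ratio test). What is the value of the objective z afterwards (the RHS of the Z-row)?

135

Ratio test on column x3 — row 1: entry 0 ≤ 0; row 2: (15/2)/(1/2) = 15. Minimum is 15 at row 2 (x2 leaves); pivot element 1/2.
Pivot on row 2; the Z-row RHS becomes 105/2 − (-11/2)·15 = 135.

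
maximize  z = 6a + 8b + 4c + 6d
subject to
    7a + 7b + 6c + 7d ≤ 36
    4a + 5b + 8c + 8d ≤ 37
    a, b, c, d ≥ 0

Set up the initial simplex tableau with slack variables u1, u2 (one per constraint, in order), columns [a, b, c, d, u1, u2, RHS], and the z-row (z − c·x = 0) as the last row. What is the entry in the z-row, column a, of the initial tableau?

The z-row carries the negated objective coefficients: the a entry is -6.

-6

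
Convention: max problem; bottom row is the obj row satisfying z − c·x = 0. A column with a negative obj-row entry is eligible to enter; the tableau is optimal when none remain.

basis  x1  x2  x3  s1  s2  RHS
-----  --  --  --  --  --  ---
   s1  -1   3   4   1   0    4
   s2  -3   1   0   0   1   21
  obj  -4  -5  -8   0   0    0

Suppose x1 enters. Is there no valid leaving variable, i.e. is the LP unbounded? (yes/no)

Every constraint-row entry in column x1 is ≤ 0, so increasing x1 is unbounded.

yes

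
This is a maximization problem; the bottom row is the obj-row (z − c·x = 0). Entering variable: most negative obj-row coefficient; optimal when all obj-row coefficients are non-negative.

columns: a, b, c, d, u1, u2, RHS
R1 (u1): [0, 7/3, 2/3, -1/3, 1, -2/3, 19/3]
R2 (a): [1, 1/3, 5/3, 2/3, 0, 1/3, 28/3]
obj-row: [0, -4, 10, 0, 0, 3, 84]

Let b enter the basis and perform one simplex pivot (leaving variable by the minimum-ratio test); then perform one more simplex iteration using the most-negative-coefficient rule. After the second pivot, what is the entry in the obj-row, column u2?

Ratio test on column b — row 1: (19/3)/(7/3) = 19/7; row 2: (28/3)/(1/3) = 28. Minimum is 19/7 at row 1 (u1 leaves); pivot element 7/3.
Divide row 1 by 7/3; eliminate column b from the other rows.
Second iteration: most negative obj-row entry is -4/7 in column d, so d enters.
Ratio test on column d — row 1: entry -1/7 ≤ 0; row 2: (59/7)/(5/7) = 59/5. Minimum is 59/5 at row 2 (a leaves); pivot element 5/7.
Divide row 2 by 5/7; eliminate column d from the other rows.
After both pivots, the entry at the obj-row, column u2 is 11/5.

11/5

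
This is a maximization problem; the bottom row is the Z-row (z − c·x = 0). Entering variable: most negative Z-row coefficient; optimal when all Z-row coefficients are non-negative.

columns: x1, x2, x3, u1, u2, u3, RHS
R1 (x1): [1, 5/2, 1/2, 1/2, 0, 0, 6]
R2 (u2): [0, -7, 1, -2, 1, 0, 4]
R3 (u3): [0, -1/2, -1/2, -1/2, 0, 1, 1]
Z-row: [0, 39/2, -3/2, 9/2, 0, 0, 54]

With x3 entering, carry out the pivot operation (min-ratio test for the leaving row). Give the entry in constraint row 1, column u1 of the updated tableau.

Ratio test on column x3 — row 1: 6/(1/2) = 12; row 2: 4/1 = 4; row 3: entry -1/2 ≤ 0. Minimum is 4 at row 2 (u2 leaves); pivot element 1.
Divide row 2 by 1; eliminate column x3 from the other rows.
Row 1 update in column u1: 1/2 − (1/2)·(-2) = 3/2.

3/2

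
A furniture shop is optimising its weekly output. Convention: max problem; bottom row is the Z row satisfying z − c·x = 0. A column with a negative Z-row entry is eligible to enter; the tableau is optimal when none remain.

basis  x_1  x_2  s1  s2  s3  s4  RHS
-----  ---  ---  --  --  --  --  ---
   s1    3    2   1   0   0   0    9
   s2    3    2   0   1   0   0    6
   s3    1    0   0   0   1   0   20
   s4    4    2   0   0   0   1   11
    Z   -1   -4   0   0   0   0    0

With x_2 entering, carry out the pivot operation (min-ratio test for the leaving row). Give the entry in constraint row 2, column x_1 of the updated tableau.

3/2

Ratio test on column x_2 — row 1: 9/2 = 9/2; row 2: 6/2 = 3; row 3: entry 0 ≤ 0; row 4: 11/2 = 11/2. Minimum is 3 at row 2 (s2 leaves); pivot element 2.
Divide row 2 by 2; eliminate column x_2 from the other rows.
In the new row 2, the x_1 entry is the old entry divided by the pivot: 3/2 = 3/2.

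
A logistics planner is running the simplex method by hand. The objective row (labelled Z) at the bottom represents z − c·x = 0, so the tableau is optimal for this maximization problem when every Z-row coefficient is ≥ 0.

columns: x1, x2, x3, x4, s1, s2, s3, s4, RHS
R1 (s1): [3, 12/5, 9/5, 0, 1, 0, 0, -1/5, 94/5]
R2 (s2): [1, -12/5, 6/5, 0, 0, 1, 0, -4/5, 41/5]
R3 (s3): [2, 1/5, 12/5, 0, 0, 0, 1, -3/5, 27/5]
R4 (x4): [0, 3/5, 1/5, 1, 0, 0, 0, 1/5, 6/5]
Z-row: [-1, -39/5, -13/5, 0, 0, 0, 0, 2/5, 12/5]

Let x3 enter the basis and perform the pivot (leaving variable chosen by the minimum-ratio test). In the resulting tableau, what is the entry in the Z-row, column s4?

Ratio test on column x3 — row 1: (94/5)/(9/5) = 94/9; row 2: (41/5)/(6/5) = 41/6; row 3: (27/5)/(12/5) = 9/4; row 4: (6/5)/(1/5) = 6. Minimum is 9/4 at row 3 (s3 leaves); pivot element 12/5.
Divide row 3 by 12/5; eliminate column x3 from the other rows.
Z-row update in column s4: 2/5 − (-13/5)·(-1/4) = -1/4.

-1/4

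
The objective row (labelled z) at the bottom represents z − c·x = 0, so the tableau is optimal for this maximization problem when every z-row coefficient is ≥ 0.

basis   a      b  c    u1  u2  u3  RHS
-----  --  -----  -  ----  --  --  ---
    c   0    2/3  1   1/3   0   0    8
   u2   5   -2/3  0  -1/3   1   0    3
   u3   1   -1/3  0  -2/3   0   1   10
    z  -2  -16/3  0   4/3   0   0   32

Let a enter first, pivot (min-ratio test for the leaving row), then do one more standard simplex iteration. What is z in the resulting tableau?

502/5

Ratio test on column a — row 1: entry 0 ≤ 0; row 2: 3/5 = 3/5; row 3: 10/1 = 10. Minimum is 3/5 at row 2 (u2 leaves); pivot element 5.
Pivot on row 2; the z-row RHS becomes 32 − (-2)·(3/5) = 166/5.
Next entering variable (most negative z-row entry -28/5): b.
Ratio test on column b — row 1: 8/(2/3) = 12; row 2: entry -2/15 ≤ 0; row 3: entry -1/5 ≤ 0. Minimum is 12 at row 1 (c leaves); pivot element 2/3.
After the second pivot the z-row RHS is 166/5 − (-28/5)·12 = 502/5.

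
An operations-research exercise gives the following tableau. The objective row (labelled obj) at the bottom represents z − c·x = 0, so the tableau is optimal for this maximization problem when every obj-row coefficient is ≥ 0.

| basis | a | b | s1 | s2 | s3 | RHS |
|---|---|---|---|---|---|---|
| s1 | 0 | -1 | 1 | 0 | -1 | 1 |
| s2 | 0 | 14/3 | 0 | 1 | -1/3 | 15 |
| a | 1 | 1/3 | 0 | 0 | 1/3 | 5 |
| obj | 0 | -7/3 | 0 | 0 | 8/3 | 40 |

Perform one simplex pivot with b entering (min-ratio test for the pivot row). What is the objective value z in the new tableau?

95/2

Ratio test on column b — row 1: entry -1 ≤ 0; row 2: 15/(14/3) = 45/14; row 3: 5/(1/3) = 15. Minimum is 45/14 at row 2 (s2 leaves); pivot element 14/3.
Pivot on row 2; the obj-row RHS becomes 40 − (-7/3)·(45/14) = 95/2.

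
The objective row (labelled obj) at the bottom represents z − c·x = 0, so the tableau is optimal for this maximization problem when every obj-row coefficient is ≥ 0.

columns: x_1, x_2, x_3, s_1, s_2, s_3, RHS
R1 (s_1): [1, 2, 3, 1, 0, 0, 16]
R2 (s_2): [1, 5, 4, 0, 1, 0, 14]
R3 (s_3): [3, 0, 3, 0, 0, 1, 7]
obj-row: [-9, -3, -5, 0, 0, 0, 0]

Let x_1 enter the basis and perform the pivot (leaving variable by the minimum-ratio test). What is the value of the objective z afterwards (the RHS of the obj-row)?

21

Ratio test on column x_1 — row 1: 16/1 = 16; row 2: 14/1 = 14; row 3: 7/3 = 7/3. Minimum is 7/3 at row 3 (s_3 leaves); pivot element 3.
Pivot on row 3; the obj-row RHS becomes 0 − (-9)·(7/3) = 21.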